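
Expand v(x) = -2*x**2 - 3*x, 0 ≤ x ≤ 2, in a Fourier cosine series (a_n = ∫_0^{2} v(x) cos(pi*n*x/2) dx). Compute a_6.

a_6 = ∫_0^{2} (-2*x**2 - 3*x) cos(3*pi*x) dx.
Integrating by parts twice (tabular method), an antiderivative of (-2*x**2 - 3*x) cos(3*pi*x) is -2*x**2*sin(3*pi*x)/(3*pi) - x*sin(3*pi*x)/pi - 4*x*cos(3*pi*x)/(9*pi**2) + 4*sin(3*pi*x)/(27*pi**3) - cos(3*pi*x)/(3*pi**2); evaluating from 0 to 2: ∫_{0}^{2} (-2*x**2 - 3*x) cos(3*pi*x) dx = (-11/(9*pi**2)) - (-1/(3*pi**2)) = -8/(9*pi**2).
Hence a_6 = -8/(9*pi**2).

-8/(9*pi**2)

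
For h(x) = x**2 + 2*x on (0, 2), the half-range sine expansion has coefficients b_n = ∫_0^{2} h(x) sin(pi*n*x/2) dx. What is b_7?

16*(-2 + 49*pi**2)/(343*pi**3)

b_7 = ∫_0^{2} (x**2 + 2*x) sin(7*pi*x/2) dx.
Integrating by parts twice (tabular method), an antiderivative of (x**2 + 2*x) sin(7*pi*x/2) is -2*x**2*cos(7*pi*x/2)/(7*pi) + 8*x*sin(7*pi*x/2)/(49*pi**2) - 4*x*cos(7*pi*x/2)/(7*pi) + 8*sin(7*pi*x/2)/(49*pi**2) + 16*cos(7*pi*x/2)/(343*pi**3); evaluating from 0 to 2: ∫_{0}^{2} (x**2 + 2*x) sin(7*pi*x/2) dx = (16*(-1 + 49*pi**2)/(343*pi**3)) - (16/(343*pi**3)) = 16*(-2 + 49*pi**2)/(343*pi**3).
Hence b_7 = 16*(-2 + 49*pi**2)/(343*pi**3).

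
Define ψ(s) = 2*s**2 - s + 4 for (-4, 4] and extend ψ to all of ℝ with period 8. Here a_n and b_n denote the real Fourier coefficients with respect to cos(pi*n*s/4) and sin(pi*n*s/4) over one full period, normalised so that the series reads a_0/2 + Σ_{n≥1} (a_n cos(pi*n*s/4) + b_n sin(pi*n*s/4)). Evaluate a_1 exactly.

-128/pi**2

a_1 = 1/4 ∫_{-4}^{4} ψ(s) cos(pi*s/4) ds.
Integrating by parts twice (tabular method), an antiderivative of (2*s**2 - s + 4) cos(pi*s/4) is 8*s**2*sin(pi*s/4)/pi - 4*s*sin(pi*s/4)/pi + 64*s*cos(pi*s/4)/pi**2 - 256*sin(pi*s/4)/pi**3 + 16*sin(pi*s/4)/pi - 16*cos(pi*s/4)/pi**2; evaluating from -4 to 4: ∫_{-4}^{4} (2*s**2 - s + 4) cos(pi*s/4) ds = (-240/pi**2) - (272/pi**2) = -512/pi**2.
Hence a_1 = (1/4)·(-512/pi**2) = -128/pi**2.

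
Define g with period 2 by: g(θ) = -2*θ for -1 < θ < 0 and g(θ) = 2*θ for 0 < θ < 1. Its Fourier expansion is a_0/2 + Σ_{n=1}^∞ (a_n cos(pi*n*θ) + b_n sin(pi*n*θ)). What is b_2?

b_2 = ∫_{-1}^{1} g(θ) sin(2*pi*θ) dθ.
g is even and sin(2*pi*θ) is odd, so the integrand is odd over a symmetric interval and the integral vanishes.

0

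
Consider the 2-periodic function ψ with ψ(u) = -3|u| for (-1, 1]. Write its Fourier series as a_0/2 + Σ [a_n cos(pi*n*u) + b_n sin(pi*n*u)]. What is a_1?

a_1 = ∫_{-1}^{1} ψ(u) cos(pi*u) du.
ψ is even and cos(pi*u) is even, so the integrand is even and a_1 = 2 ∫_0^{1} ψ(u) cos(pi*u) du.
Integrating by parts (boundary term plus one more integral), an antiderivative of (-3*u) cos(pi*u) is -3*u*sin(pi*u)/pi - 3*cos(pi*u)/pi**2; evaluating from 0 to 1: ∫_{0}^{1} (-3*u) cos(pi*u) du = (3/pi**2) - (-3/pi**2) = 6/pi**2.
Hence a_1 = 2·(6/pi**2) = 12/pi**2.

12/pi**2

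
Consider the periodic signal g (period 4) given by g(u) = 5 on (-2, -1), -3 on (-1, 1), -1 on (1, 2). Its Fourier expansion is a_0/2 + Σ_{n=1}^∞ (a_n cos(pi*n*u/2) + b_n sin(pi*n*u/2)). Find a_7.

a_7 = 1/2 ∫_{-2}^{2} g(u) cos(7*pi*u/2) du.
Split the integral at the breakpoints.
Directly, an antiderivative of (5) cos(7*pi*u/2) is 10*sin(7*pi*u/2)/(7*pi); evaluating from -2 to -1: ∫_{-2}^{-1} (5) cos(7*pi*u/2) du = (10/(7*pi)) - (0) = 10/(7*pi).
Directly, an antiderivative of (-3) cos(7*pi*u/2) is -6*sin(7*pi*u/2)/(7*pi); evaluating from -1 to 1: ∫_{-1}^{1} (-3) cos(7*pi*u/2) du = (6/(7*pi)) - (-6/(7*pi)) = 12/(7*pi).
Directly, an antiderivative of (-1) cos(7*pi*u/2) is -2*sin(7*pi*u/2)/(7*pi); evaluating from 1 to 2: ∫_{1}^{2} (-1) cos(7*pi*u/2) du = (0) - (2/(7*pi)) = -2/(7*pi).
Summing the pieces and multiplying by (1/2) gives a_7 = 10/(7*pi).

10/(7*pi)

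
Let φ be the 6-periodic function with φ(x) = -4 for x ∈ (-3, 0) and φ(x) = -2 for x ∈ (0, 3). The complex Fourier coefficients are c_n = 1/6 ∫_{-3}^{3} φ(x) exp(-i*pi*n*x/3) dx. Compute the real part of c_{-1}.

Since φ is real-valued, Re(c_{-1}) = 1/6 ∫_{-3}^{3} φ(x) cos(-pi*x/3) dx = a_{1}/2.
Split the integral at the breakpoints.
Directly, an antiderivative of (-4) cos(-pi*x/3) is -12*sin(pi*x/3)/pi; evaluating from -3 to 0: ∫_{-3}^{0} (-4) cos(-pi*x/3) dx = (0) - (0) = 0.
Directly, an antiderivative of (-2) cos(-pi*x/3) is -6*sin(pi*x/3)/pi; evaluating from 0 to 3: ∫_{0}^{3} (-2) cos(-pi*x/3) dx = (0) - (0) = 0.
So ∫_{-3}^{3} φ(x) cos(-pi*x/3) dx = 0.
Hence Re(c_{-1}) = (1/6)·(0) = 0.

0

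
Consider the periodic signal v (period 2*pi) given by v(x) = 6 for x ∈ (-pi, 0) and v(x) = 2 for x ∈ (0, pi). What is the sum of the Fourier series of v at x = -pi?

4

At x = -pi the one-sided limits are v(-pi^-) = 2 and v(-pi^+) = 6.
By Dirichlet's theorem the series converges to their average, [(2) + (6)]/2 = 4.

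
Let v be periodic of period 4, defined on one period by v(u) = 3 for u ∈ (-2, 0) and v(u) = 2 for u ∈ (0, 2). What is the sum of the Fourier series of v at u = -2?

5/2

u = -2 differs from u = 2 by -1 full period(s), and the series is 4-periodic.
At u = 2 the one-sided limits are v(2^-) = 2 and v(2^+) = 3.
By Dirichlet's theorem the series converges to their average, [(2) + (3)]/2 = 5/2.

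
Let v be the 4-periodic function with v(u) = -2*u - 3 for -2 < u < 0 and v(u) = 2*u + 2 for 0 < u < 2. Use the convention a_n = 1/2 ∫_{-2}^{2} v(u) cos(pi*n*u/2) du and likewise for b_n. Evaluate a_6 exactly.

a_6 = 1/2 ∫_{-2}^{2} v(u) cos(3*pi*u) du.
Split the integral at the breakpoints.
Integrating by parts (boundary term plus one more integral), an antiderivative of (-2*u - 3) cos(3*pi*u) is -2*u*sin(3*pi*u)/(3*pi) - sin(3*pi*u)/pi - 2*cos(3*pi*u)/(9*pi**2); evaluating from -2 to 0: ∫_{-2}^{0} (-2*u - 3) cos(3*pi*u) du = (-2/(9*pi**2)) - (-2/(9*pi**2)) = 0.
Integrating by parts (boundary term plus one more integral), an antiderivative of (2*u + 2) cos(3*pi*u) is 2*u*sin(3*pi*u)/(3*pi) + 2*sin(3*pi*u)/(3*pi) + 2*cos(3*pi*u)/(9*pi**2); evaluating from 0 to 2: ∫_{0}^{2} (2*u + 2) cos(3*pi*u) du = (2/(9*pi**2)) - (2/(9*pi**2)) = 0.
Summing the pieces and multiplying by (1/2) gives a_6 = 0.

0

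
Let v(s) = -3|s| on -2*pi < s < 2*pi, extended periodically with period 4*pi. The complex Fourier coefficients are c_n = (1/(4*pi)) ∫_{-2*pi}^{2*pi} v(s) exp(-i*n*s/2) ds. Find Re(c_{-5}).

12/(25*pi)

Since v is real-valued, Re(c_{-5}) = (1/(4*pi)) ∫_{-2*pi}^{2*pi} v(s) cos(-5*s/2) ds = a_{5}/2.
v is even and cos(-5*s/2) is even, so the integrand is even: ∫_{-2*pi}^{2*pi} v(s) cos(-5*s/2) ds = 2∫_0^{2*pi} v(s) cos(-5*s/2) ds.
Integrating by parts (boundary term plus one more integral), an antiderivative of (-3*s) cos(-5*s/2) is -6*s*sin(5*s/2)/5 - 12*cos(5*s/2)/25; evaluating from 0 to 2*pi: ∫_{0}^{2*pi} (-3*s) cos(-5*s/2) ds = (12/25) - (-12/25) = 24/25.
So ∫_{-2*pi}^{2*pi} v(s) cos(-5*s/2) ds = 48/25.
Hence Re(c_{-5}) = (1/(4*pi))·(48/25) = 12/(25*pi).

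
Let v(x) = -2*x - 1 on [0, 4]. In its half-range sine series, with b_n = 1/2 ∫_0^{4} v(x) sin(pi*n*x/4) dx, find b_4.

b_4 = 1/2 ∫_0^{4} (-2*x - 1) sin(pi*x) dx.
Integrating by parts (boundary term plus one more integral), an antiderivative of (-2*x - 1) sin(pi*x) is 2*x*cos(pi*x)/pi - 2*sin(pi*x)/pi**2 + cos(pi*x)/pi; evaluating from 0 to 4: ∫_{0}^{4} (-2*x - 1) sin(pi*x) dx = (9/pi) - (1/pi) = 8/pi.
Hence b_4 = (1/2)·(8/pi) = 4/pi.

4/pi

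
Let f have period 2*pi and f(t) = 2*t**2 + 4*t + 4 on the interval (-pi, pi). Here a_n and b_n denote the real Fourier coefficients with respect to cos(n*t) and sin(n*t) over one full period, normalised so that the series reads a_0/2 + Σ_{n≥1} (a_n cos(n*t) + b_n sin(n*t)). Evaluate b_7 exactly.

8/7

b_7 = 1/pi ∫_{-pi}^{pi} f(t) sin(7*t) dt.
Integrating by parts twice (tabular method), an antiderivative of (2*t**2 + 4*t + 4) sin(7*t) is -2*t**2*cos(7*t)/7 + 4*t*sin(7*t)/49 - 4*t*cos(7*t)/7 + 4*sin(7*t)/49 - 192*cos(7*t)/343; evaluating from -pi to pi: ∫_{-pi}^{pi} (2*t**2 + 4*t + 4) sin(7*t) dt = (192/343 + 4*pi/7 + 2*pi**2/7) - (-4*pi/7 + 192/343 + 2*pi**2/7) = 8*pi/7.
Hence b_7 = (1/pi)·(8*pi/7) = 8/7.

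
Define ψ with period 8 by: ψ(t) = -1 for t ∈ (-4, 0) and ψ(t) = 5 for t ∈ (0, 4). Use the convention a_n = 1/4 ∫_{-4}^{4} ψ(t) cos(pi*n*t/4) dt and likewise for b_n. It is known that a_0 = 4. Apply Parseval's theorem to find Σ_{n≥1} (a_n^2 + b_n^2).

18

Parseval: a_0^2/2 + Σ_{n≥1} (a_n^2+b_n^2) = 1/4 ∫_{-4}^{4} ψ(t)^2 dt = 26.
Subtract a_0^2/2 = 8: Σ (a_n^2+b_n^2) = 18.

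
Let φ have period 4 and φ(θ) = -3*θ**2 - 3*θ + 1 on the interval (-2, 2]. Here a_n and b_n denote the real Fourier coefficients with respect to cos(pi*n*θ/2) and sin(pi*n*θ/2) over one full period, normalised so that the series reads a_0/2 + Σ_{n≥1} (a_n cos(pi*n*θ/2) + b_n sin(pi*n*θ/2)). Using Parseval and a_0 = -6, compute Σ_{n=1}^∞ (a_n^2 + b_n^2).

248/5

Parseval: a_0^2/2 + Σ_{n≥1} (a_n^2+b_n^2) = 1/2 ∫_{-2}^{2} φ(θ)^2 dθ = 338/5.
Subtract a_0^2/2 = 18: Σ (a_n^2+b_n^2) = 248/5.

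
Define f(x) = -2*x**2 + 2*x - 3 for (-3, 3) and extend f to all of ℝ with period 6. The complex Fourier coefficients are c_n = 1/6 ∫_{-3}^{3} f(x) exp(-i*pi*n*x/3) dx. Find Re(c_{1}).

36/pi**2

Since f is real-valued, Re(c_{1}) = 1/6 ∫_{-3}^{3} f(x) cos(pi*x/3) dx = a_{1}/2.
Integrating by parts twice (tabular method), an antiderivative of (-2*x**2 + 2*x - 3) cos(pi*x/3) is -6*x**2*sin(pi*x/3)/pi + 6*x*sin(pi*x/3)/pi - 36*x*cos(pi*x/3)/pi**2 - 9*sin(pi*x/3)/pi + 108*sin(pi*x/3)/pi**3 + 18*cos(pi*x/3)/pi**2; evaluating from -3 to 3: ∫_{-3}^{3} (-2*x**2 + 2*x - 3) cos(pi*x/3) dx = (90/pi**2) - (-126/pi**2) = 216/pi**2.
Hence Re(c_{1}) = (1/6)·(216/pi**2) = 36/pi**2.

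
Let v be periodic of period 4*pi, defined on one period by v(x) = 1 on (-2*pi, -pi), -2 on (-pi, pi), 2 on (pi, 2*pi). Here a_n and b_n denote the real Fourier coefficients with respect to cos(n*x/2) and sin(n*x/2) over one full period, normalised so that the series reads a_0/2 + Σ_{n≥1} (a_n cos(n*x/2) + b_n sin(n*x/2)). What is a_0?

a_0 = (1/(2*pi)) ∫_{-2*pi}^{2*pi} v(x) dx = (1/(2*pi)) · (-pi) = -1/2.

-1/2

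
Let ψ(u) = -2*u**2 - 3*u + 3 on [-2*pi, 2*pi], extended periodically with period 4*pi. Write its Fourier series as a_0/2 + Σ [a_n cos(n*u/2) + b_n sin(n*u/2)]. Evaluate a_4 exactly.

-2

a_4 = (1/(2*pi)) ∫_{-2*pi}^{2*pi} ψ(u) cos(2*u) du.
Integrating by parts twice (tabular method), an antiderivative of (-2*u**2 - 3*u + 3) cos(2*u) is -u**2*sin(2*u) - 3*u*sin(2*u)/2 - u*cos(2*u) + 2*sin(2*u) - 3*cos(2*u)/4; evaluating from -2*pi to 2*pi: ∫_{-2*pi}^{2*pi} (-2*u**2 - 3*u + 3) cos(2*u) du = (-2*pi - 3/4) - (-3/4 + 2*pi) = -4*pi.
Hence a_4 = (1/(2*pi))·(-4*pi) = -2.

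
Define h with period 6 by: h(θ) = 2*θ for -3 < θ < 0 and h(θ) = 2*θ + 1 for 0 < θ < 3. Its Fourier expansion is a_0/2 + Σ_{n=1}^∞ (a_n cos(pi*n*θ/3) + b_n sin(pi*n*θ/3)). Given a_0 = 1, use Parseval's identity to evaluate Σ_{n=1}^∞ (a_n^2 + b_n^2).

Parseval: a_0^2/2 + Σ_{n≥1} (a_n^2+b_n^2) = 1/3 ∫_{-3}^{3} h(θ)^2 dθ = 31.
Subtract a_0^2/2 = 1/2: Σ (a_n^2+b_n^2) = 61/2.

61/2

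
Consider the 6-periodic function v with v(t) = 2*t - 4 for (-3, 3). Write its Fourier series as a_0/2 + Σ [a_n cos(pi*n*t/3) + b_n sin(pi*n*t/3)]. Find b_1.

b_1 = 1/3 ∫_{-3}^{3} v(t) sin(pi*t/3) dt.
Integrating by parts (boundary term plus one more integral), an antiderivative of (2*t - 4) sin(pi*t/3) is -6*t*cos(pi*t/3)/pi + 18*sin(pi*t/3)/pi**2 + 12*cos(pi*t/3)/pi; evaluating from -3 to 3: ∫_{-3}^{3} (2*t - 4) sin(pi*t/3) dt = (6/pi) - (-30/pi) = 36/pi.
Hence b_1 = (1/3)·(36/pi) = 12/pi.

12/pi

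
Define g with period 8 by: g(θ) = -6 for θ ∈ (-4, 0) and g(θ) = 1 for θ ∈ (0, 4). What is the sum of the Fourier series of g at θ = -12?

θ = -12 differs from θ = -4 by -1 full period(s), and the series is 8-periodic.
At θ = -4 the one-sided limits are g(-4^-) = 1 and g(-4^+) = -6.
By Dirichlet's theorem the series converges to their average, [(1) + (-6)]/2 = -5/2.

-5/2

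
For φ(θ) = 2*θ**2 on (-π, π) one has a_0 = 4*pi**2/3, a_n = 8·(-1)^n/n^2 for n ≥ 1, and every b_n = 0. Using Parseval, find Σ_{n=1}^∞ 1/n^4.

pi**4/90

Parseval: a_0^2/2 + Σ a_n^2 = (1/π) ∫_{-π}^{π} φ(θ)^2 dθ = 8*pi**4/5.
Subtract a_0^2/2 = 8*pi**4/9: Σ a_n^2 = 32*pi**4/45.
Since a_n^2 = 64/n^4, Σ 1/n^4 = pi**4/90.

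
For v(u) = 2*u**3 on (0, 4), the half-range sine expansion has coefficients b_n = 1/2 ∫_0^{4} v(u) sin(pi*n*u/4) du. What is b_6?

64*(1 - 6*pi**2)/(9*pi**3)

b_6 = 1/2 ∫_0^{4} (2*u**3) sin(3*pi*u/2) du.
Integrating by parts three times (tabular method), an antiderivative of (2*u**3) sin(3*pi*u/2) is -4*u**3*cos(3*pi*u/2)/(3*pi) + 8*u**2*sin(3*pi*u/2)/(3*pi**2) + 32*u*cos(3*pi*u/2)/(9*pi**3) - 64*sin(3*pi*u/2)/(27*pi**4); evaluating from 0 to 4: ∫_{0}^{4} (2*u**3) sin(3*pi*u/2) du = (128*(1 - 6*pi**2)/(9*pi**3)) - (0) = 128*(1 - 6*pi**2)/(9*pi**3).
Hence b_6 = (1/2)·(128*(1 - 6*pi**2)/(9*pi**3)) = 64*(1 - 6*pi**2)/(9*pi**3).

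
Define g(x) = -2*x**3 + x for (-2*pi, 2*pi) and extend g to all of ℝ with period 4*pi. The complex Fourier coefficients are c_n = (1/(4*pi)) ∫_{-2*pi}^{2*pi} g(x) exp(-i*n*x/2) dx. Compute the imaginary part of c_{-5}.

Since g is real-valued, Im(c_{-5}) = -(1/(4*pi)) ∫_{-2*pi}^{2*pi} g(x) sin(-5*x/2) dx = b_{5}/2.
g is odd and sin(-5*x/2) is odd, so the integrand is even: ∫_{-2*pi}^{2*pi} g(x) sin(-5*x/2) dx = 2∫_0^{2*pi} g(x) sin(-5*x/2) dx.
Integrating by parts three times (tabular method), an antiderivative of (-2*x**3 + x) sin(-5*x/2) is -4*x**3*cos(5*x/2)/5 + 24*x**2*sin(5*x/2)/25 + 146*x*cos(5*x/2)/125 - 292*sin(5*x/2)/625; evaluating from 0 to 2*pi: ∫_{0}^{2*pi} (-2*x**3 + x) sin(-5*x/2) dx = (4*pi*(-73 + 200*pi**2)/125) - (0) = 4*pi*(-73 + 200*pi**2)/125.
So ∫_{-2*pi}^{2*pi} g(x) sin(-5*x/2) dx = 8*pi*(-73 + 200*pi**2)/125.
Hence Im(c_{-5}) = (-1/(4*pi))·(8*pi*(-73 + 200*pi**2)/125) = 146/125 - 16*pi**2/5.

146/125 - 16*pi**2/5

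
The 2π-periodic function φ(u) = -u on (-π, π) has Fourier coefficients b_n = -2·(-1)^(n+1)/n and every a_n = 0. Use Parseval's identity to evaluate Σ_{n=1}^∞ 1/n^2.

pi**2/6

Parseval: Σ b_n^2 = (1/π) ∫_{-π}^{π} φ(u)^2 du = 2*pi**2/3.
Σ b_n^2 = Σ 4/n^2, so Σ 1/n^2 = (2*pi**2/3)/4 = pi**2/6.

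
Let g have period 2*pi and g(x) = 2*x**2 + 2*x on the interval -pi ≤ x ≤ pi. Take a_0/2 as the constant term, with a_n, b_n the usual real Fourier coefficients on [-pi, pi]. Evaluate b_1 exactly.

b_1 = 1/pi ∫_{-pi}^{pi} g(x) sin(x) dx.
Integrating by parts twice (tabular method), an antiderivative of (2*x**2 + 2*x) sin(x) is -2*x**2*cos(x) + 4*x*sin(x) - 2*x*cos(x) + 2*sin(x) + 4*cos(x); evaluating from -pi to pi: ∫_{-pi}^{pi} (2*x**2 + 2*x) sin(x) dx = (-4 + 2*pi + 2*pi**2) - (-2*pi - 4 + 2*pi**2) = 4*pi.
Hence b_1 = (1/pi)·(4*pi) = 4.

4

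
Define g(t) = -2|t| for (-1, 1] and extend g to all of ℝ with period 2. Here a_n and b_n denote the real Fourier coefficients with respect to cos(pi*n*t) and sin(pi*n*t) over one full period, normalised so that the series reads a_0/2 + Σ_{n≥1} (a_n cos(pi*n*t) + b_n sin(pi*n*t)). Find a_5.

8/(25*pi**2)

a_5 = ∫_{-1}^{1} g(t) cos(5*pi*t) dt.
g is even and cos(5*pi*t) is even, so the integrand is even and a_5 = 2 ∫_0^{1} g(t) cos(5*pi*t) dt.
Integrating by parts (boundary term plus one more integral), an antiderivative of (-2*t) cos(5*pi*t) is -2*t*sin(5*pi*t)/(5*pi) - 2*cos(5*pi*t)/(25*pi**2); evaluating from 0 to 1: ∫_{0}^{1} (-2*t) cos(5*pi*t) dt = (2/(25*pi**2)) - (-2/(25*pi**2)) = 4/(25*pi**2).
Hence a_5 = 2·(4/(25*pi**2)) = 8/(25*pi**2).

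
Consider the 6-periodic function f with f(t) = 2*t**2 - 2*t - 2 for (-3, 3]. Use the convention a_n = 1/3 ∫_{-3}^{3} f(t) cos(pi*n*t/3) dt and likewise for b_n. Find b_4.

b_4 = 1/3 ∫_{-3}^{3} f(t) sin(4*pi*t/3) dt.
Integrating by parts twice (tabular method), an antiderivative of (2*t**2 - 2*t - 2) sin(4*pi*t/3) is -3*t**2*cos(4*pi*t/3)/(2*pi) + 9*t*sin(4*pi*t/3)/(4*pi**2) + 3*t*cos(4*pi*t/3)/(2*pi) - 9*sin(4*pi*t/3)/(8*pi**2) + 27*cos(4*pi*t/3)/(16*pi**3) + 3*cos(4*pi*t/3)/(2*pi); evaluating from -3 to 3: ∫_{-3}^{3} (2*t**2 - 2*t - 2) sin(4*pi*t/3) dt = (3*(9 - 40*pi**2)/(16*pi**3)) - (3*(9 - 88*pi**2)/(16*pi**3)) = 9/pi.
Hence b_4 = (1/3)·(9/pi) = 3/pi.

3/pi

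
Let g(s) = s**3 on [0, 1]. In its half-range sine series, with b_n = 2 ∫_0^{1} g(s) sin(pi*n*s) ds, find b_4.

b_4 = 2 ∫_0^{1} (s**3) sin(4*pi*s) ds.
Integrating by parts three times (tabular method), an antiderivative of (s**3) sin(4*pi*s) is -s**3*cos(4*pi*s)/(4*pi) + 3*s**2*sin(4*pi*s)/(16*pi**2) + 3*s*cos(4*pi*s)/(32*pi**3) - 3*sin(4*pi*s)/(128*pi**4); evaluating from 0 to 1: ∫_{0}^{1} (s**3) sin(4*pi*s) ds = ((3 - 8*pi**2)/(32*pi**3)) - (0) = (3 - 8*pi**2)/(32*pi**3).
Hence b_4 = 2·((3 - 8*pi**2)/(32*pi**3)) = (3 - 8*pi**2)/(16*pi**3).

(3 - 8*pi**2)/(16*pi**3)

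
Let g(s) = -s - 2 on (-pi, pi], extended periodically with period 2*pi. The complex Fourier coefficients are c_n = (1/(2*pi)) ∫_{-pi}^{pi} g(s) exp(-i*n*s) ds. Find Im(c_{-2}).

Since g is real-valued, Im(c_{-2}) = -(1/(2*pi)) ∫_{-pi}^{pi} g(s) sin(-2*s) ds = b_{2}/2.
Integrating by parts (boundary term plus one more integral), an antiderivative of (-s - 2) sin(-2*s) is -s*cos(2*s)/2 + sin(2*s)/4 - cos(2*s); evaluating from -pi to pi: ∫_{-pi}^{pi} (-s - 2) sin(-2*s) ds = (-pi/2 - 1) - (-1 + pi/2) = -pi.
Hence Im(c_{-2}) = (-1/(2*pi))·(-pi) = 1/2.

1/2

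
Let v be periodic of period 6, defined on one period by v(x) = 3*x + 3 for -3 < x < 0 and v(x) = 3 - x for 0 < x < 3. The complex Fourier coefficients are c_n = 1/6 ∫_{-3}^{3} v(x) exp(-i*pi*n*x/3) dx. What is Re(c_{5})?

12/(25*pi**2)

Since v is real-valued, Re(c_{5}) = 1/6 ∫_{-3}^{3} v(x) cos(5*pi*x/3) dx = a_{5}/2.
Split the integral at the breakpoints.
Integrating by parts (boundary term plus one more integral), an antiderivative of (3*x + 3) cos(5*pi*x/3) is 9*x*sin(5*pi*x/3)/(5*pi) + 9*sin(5*pi*x/3)/(5*pi) + 27*cos(5*pi*x/3)/(25*pi**2); evaluating from -3 to 0: ∫_{-3}^{0} (3*x + 3) cos(5*pi*x/3) dx = (27/(25*pi**2)) - (-27/(25*pi**2)) = 54/(25*pi**2).
Integrating by parts (boundary term plus one more integral), an antiderivative of (3 - x) cos(5*pi*x/3) is -3*x*sin(5*pi*x/3)/(5*pi) + 9*sin(5*pi*x/3)/(5*pi) - 9*cos(5*pi*x/3)/(25*pi**2); evaluating from 0 to 3: ∫_{0}^{3} (3 - x) cos(5*pi*x/3) dx = (9/(25*pi**2)) - (-9/(25*pi**2)) = 18/(25*pi**2).
So ∫_{-3}^{3} v(x) cos(5*pi*x/3) dx = 72/(25*pi**2).
Hence Re(c_{5}) = (1/6)·(72/(25*pi**2)) = 12/(25*pi**2).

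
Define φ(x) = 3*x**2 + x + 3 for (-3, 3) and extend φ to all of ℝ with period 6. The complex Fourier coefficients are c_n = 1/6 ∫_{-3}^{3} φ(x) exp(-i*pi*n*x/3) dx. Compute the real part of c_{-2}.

Since φ is real-valued, Re(c_{-2}) = 1/6 ∫_{-3}^{3} φ(x) cos(-2*pi*x/3) dx = a_{2}/2.
Integrating by parts twice (tabular method), an antiderivative of (3*x**2 + x + 3) cos(-2*pi*x/3) is 9*x**2*sin(2*pi*x/3)/(2*pi) + 3*x*sin(2*pi*x/3)/(2*pi) + 27*x*cos(2*pi*x/3)/(2*pi**2) - 81*sin(2*pi*x/3)/(4*pi**3) + 9*sin(2*pi*x/3)/(2*pi) + 9*cos(2*pi*x/3)/(4*pi**2); evaluating from -3 to 3: ∫_{-3}^{3} (3*x**2 + x + 3) cos(-2*pi*x/3) dx = (171/(4*pi**2)) - (-153/(4*pi**2)) = 81/pi**2.
Hence Re(c_{-2}) = (1/6)·(81/pi**2) = 27/(2*pi**2).

27/(2*pi**2)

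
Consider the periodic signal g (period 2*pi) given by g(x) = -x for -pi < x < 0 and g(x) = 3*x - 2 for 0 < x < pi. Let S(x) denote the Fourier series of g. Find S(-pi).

At x = -pi the one-sided limits are g(-pi^-) = -2 + 3*pi and g(-pi^+) = pi.
By Dirichlet's theorem the series converges to their average, [(-2 + 3*pi) + (pi)]/2 = -1 + 2*pi.

-1 + 2*pi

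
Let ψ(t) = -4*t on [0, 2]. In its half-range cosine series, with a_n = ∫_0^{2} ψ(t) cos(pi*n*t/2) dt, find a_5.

a_5 = ∫_0^{2} (-4*t) cos(5*pi*t/2) dt.
Integrating by parts (boundary term plus one more integral), an antiderivative of (-4*t) cos(5*pi*t/2) is -8*t*sin(5*pi*t/2)/(5*pi) - 16*cos(5*pi*t/2)/(25*pi**2); evaluating from 0 to 2: ∫_{0}^{2} (-4*t) cos(5*pi*t/2) dt = (16/(25*pi**2)) - (-16/(25*pi**2)) = 32/(25*pi**2).
Hence a_5 = 32/(25*pi**2).

32/(25*pi**2)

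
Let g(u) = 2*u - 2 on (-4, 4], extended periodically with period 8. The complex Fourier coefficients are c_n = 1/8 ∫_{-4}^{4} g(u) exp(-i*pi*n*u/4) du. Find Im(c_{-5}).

Since g is real-valued, Im(c_{-5}) = -1/8 ∫_{-4}^{4} g(u) sin(-5*pi*u/4) du = b_{5}/2.
Integrating by parts (boundary term plus one more integral), an antiderivative of (2*u - 2) sin(-5*pi*u/4) is 8*u*cos(5*pi*u/4)/(5*pi) - 32*sin(5*pi*u/4)/(25*pi**2) - 8*cos(5*pi*u/4)/(5*pi); evaluating from -4 to 4: ∫_{-4}^{4} (2*u - 2) sin(-5*pi*u/4) du = (-24/(5*pi)) - (8/pi) = -64/(5*pi).
Hence Im(c_{-5}) = (-1/8)·(-64/(5*pi)) = 8/(5*pi).

8/(5*pi)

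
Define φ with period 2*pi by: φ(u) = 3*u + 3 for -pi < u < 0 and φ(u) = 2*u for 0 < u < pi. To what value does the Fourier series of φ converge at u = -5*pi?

u = -5*pi differs from u = -pi by -2 full period(s), and the series is 2*pi-periodic.
At u = -pi the one-sided limits are φ(-pi^-) = 2*pi and φ(-pi^+) = 3 - 3*pi.
By Dirichlet's theorem the series converges to their average, [(2*pi) + (3 - 3*pi)]/2 = 3/2 - pi/2.

3/2 - pi/2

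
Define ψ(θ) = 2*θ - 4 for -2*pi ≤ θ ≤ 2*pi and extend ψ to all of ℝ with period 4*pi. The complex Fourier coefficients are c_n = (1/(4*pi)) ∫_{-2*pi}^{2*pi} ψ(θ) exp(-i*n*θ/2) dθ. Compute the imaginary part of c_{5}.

Since ψ is real-valued, Im(c_{5}) = -(1/(4*pi)) ∫_{-2*pi}^{2*pi} ψ(θ) sin(5*θ/2) dθ = -b_{5}/2.
Integrating by parts (boundary term plus one more integral), an antiderivative of (2*θ - 4) sin(5*θ/2) is -4*θ*cos(5*θ/2)/5 + 8*sin(5*θ/2)/25 + 8*cos(5*θ/2)/5; evaluating from -2*pi to 2*pi: ∫_{-2*pi}^{2*pi} (2*θ - 4) sin(5*θ/2) dθ = (-8/5 + 8*pi/5) - (-8*pi/5 - 8/5) = 16*pi/5.
Hence Im(c_{5}) = (-1/(4*pi))·(16*pi/5) = -4/5.

-4/5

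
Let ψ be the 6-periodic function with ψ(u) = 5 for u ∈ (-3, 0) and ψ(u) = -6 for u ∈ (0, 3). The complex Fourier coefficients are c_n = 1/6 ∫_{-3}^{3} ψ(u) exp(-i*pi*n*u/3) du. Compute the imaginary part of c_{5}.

11/(5*pi)

Since ψ is real-valued, Im(c_{5}) = -1/6 ∫_{-3}^{3} ψ(u) sin(5*pi*u/3) du = -b_{5}/2.
Split the integral at the breakpoints.
Directly, an antiderivative of (5) sin(5*pi*u/3) is -3*cos(5*pi*u/3)/pi; evaluating from -3 to 0: ∫_{-3}^{0} (5) sin(5*pi*u/3) du = (-3/pi) - (3/pi) = -6/pi.
Directly, an antiderivative of (-6) sin(5*pi*u/3) is 18*cos(5*pi*u/3)/(5*pi); evaluating from 0 to 3: ∫_{0}^{3} (-6) sin(5*pi*u/3) du = (-18/(5*pi)) - (18/(5*pi)) = -36/(5*pi).
So ∫_{-3}^{3} ψ(u) sin(5*pi*u/3) du = -66/(5*pi).
Hence Im(c_{5}) = (-1/6)·(-66/(5*pi)) = 11/(5*pi).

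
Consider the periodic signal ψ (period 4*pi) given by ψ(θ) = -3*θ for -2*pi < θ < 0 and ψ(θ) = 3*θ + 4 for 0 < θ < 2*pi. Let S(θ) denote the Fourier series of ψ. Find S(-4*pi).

2

θ = -4*pi differs from θ = 0 by -1 full period(s), and the series is 4*pi-periodic.
At θ = 0 the one-sided limits are ψ(0^-) = 0 and ψ(0^+) = 4.
By Dirichlet's theorem the series converges to their average, [(0) + (4)]/2 = 2.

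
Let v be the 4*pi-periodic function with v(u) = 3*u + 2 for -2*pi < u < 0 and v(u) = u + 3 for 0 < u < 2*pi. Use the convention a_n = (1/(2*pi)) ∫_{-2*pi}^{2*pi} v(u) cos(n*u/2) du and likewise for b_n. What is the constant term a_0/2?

a_0 = (1/(2*pi)) ∫_{-2*pi}^{2*pi} v(u) du = (1/(2*pi)) · (2*pi*(5 - 2*pi)) = 5 - 2*pi.
So the constant term a_0/2 = 5/2 - pi.

5/2 - pi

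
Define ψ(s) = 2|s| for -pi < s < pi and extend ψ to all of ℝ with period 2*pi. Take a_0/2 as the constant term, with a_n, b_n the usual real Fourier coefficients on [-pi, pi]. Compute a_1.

-8/pi

a_1 = 1/pi ∫_{-pi}^{pi} ψ(s) cos(s) ds.
ψ is even and cos(s) is even, so the integrand is even and a_1 = 2/pi ∫_0^{pi} ψ(s) cos(s) ds.
Integrating by parts (boundary term plus one more integral), an antiderivative of (2*s) cos(s) is 2*s*sin(s) + 2*cos(s); evaluating from 0 to pi: ∫_{0}^{pi} (2*s) cos(s) ds = (-2) - (2) = -4.
Hence a_1 = (2/pi)·(-4) = -8/pi.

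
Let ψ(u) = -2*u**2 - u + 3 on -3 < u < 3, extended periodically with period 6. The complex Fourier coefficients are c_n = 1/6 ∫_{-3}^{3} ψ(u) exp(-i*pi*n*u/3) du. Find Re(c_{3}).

Since ψ is real-valued, Re(c_{3}) = 1/6 ∫_{-3}^{3} ψ(u) cos(pi*u) du = a_{3}/2.
Integrating by parts twice (tabular method), an antiderivative of (-2*u**2 - u + 3) cos(pi*u) is -2*u**2*sin(pi*u)/pi - u*sin(pi*u)/pi - 4*u*cos(pi*u)/pi**2 + 4*sin(pi*u)/pi**3 + 3*sin(pi*u)/pi - cos(pi*u)/pi**2; evaluating from -3 to 3: ∫_{-3}^{3} (-2*u**2 - u + 3) cos(pi*u) du = (13/pi**2) - (-11/pi**2) = 24/pi**2.
Hence Re(c_{3}) = (1/6)·(24/pi**2) = 4/pi**2.

4/pi**2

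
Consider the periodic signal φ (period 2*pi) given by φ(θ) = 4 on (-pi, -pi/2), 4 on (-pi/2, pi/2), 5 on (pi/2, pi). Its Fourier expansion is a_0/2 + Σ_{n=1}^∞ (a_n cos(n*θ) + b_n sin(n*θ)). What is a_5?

-1/(5*pi)

a_5 = 1/pi ∫_{-pi}^{pi} φ(θ) cos(5*θ) dθ.
Split the integral at the breakpoints.
Directly, an antiderivative of (4) cos(5*θ) is 4*sin(5*θ)/5; evaluating from -pi to -pi/2: ∫_{-pi}^{-pi/2} (4) cos(5*θ) dθ = (-4/5) - (0) = -4/5.
Directly, an antiderivative of (4) cos(5*θ) is 4*sin(5*θ)/5; evaluating from -pi/2 to pi/2: ∫_{-pi/2}^{pi/2} (4) cos(5*θ) dθ = (4/5) - (-4/5) = 8/5.
Directly, an antiderivative of (5) cos(5*θ) is sin(5*θ); evaluating from pi/2 to pi: ∫_{pi/2}^{pi} (5) cos(5*θ) dθ = (0) - (1) = -1.
Summing the pieces and multiplying by (1/pi) gives a_5 = -1/(5*pi).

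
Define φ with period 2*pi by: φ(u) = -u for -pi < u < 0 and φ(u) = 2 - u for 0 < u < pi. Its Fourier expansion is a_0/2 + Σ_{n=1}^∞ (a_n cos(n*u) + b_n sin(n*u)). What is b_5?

b_5 = 1/pi ∫_{-pi}^{pi} φ(u) sin(5*u) du.
Split the integral at the breakpoints.
Integrating by parts (boundary term plus one more integral), an antiderivative of (-u) sin(5*u) is u*cos(5*u)/5 - sin(5*u)/25; evaluating from -pi to 0: ∫_{-pi}^{0} (-u) sin(5*u) du = (0) - (pi/5) = -pi/5.
Integrating by parts (boundary term plus one more integral), an antiderivative of (2 - u) sin(5*u) is u*cos(5*u)/5 - sin(5*u)/25 - 2*cos(5*u)/5; evaluating from 0 to pi: ∫_{0}^{pi} (2 - u) sin(5*u) du = (2/5 - pi/5) - (-2/5) = 4/5 - pi/5.
Summing the pieces and multiplying by (1/pi) gives b_5 = 2*(2 - pi)/(5*pi).

2*(2 - pi)/(5*pi)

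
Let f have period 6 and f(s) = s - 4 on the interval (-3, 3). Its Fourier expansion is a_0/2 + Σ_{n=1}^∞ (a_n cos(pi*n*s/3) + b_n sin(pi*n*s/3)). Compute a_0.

-8

a_0 = 1/3 ∫_{-3}^{3} f(s) ds = 1/3 · (-24) = -8.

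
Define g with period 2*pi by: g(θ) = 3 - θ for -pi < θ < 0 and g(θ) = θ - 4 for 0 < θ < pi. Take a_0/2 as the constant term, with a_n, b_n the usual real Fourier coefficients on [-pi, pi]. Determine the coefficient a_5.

a_5 = 1/pi ∫_{-pi}^{pi} g(θ) cos(5*θ) dθ.
Split the integral at the breakpoints.
Integrating by parts (boundary term plus one more integral), an antiderivative of (3 - θ) cos(5*θ) is -θ*sin(5*θ)/5 + 3*sin(5*θ)/5 - cos(5*θ)/25; evaluating from -pi to 0: ∫_{-pi}^{0} (3 - θ) cos(5*θ) dθ = (-1/25) - (1/25) = -2/25.
Integrating by parts (boundary term plus one more integral), an antiderivative of (θ - 4) cos(5*θ) is θ*sin(5*θ)/5 - 4*sin(5*θ)/5 + cos(5*θ)/25; evaluating from 0 to pi: ∫_{0}^{pi} (θ - 4) cos(5*θ) dθ = (-1/25) - (1/25) = -2/25.
Summing the pieces and multiplying by (1/pi) gives a_5 = -4/(25*pi).

-4/(25*pi)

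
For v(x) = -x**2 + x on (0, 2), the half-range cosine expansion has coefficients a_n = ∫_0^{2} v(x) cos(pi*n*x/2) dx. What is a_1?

a_1 = ∫_0^{2} (-x**2 + x) cos(pi*x/2) dx.
Integrating by parts twice (tabular method), an antiderivative of (-x**2 + x) cos(pi*x/2) is -2*x**2*sin(pi*x/2)/pi + 2*x*sin(pi*x/2)/pi - 8*x*cos(pi*x/2)/pi**2 + 16*sin(pi*x/2)/pi**3 + 4*cos(pi*x/2)/pi**2; evaluating from 0 to 2: ∫_{0}^{2} (-x**2 + x) cos(pi*x/2) dx = (12/pi**2) - (4/pi**2) = 8/pi**2.
Hence a_1 = 8/pi**2.

8/pi**2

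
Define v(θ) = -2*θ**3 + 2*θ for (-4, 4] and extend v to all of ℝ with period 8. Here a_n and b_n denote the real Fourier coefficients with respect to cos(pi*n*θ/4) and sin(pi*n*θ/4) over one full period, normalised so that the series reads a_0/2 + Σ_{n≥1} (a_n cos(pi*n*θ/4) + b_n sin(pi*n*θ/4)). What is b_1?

-240/pi + 1536/pi**3

b_1 = 1/4 ∫_{-4}^{4} v(θ) sin(pi*θ/4) dθ.
v is odd and sin(pi*θ/4) is odd, so the integrand is even and b_1 = 1/2 ∫_0^{4} v(θ) sin(pi*θ/4) dθ.
Integrating by parts three times (tabular method), an antiderivative of (-2*θ**3 + 2*θ) sin(pi*θ/4) is 8*θ**3*cos(pi*θ/4)/pi - 96*θ**2*sin(pi*θ/4)/pi**2 - 768*θ*cos(pi*θ/4)/pi**3 - 8*θ*cos(pi*θ/4)/pi + 32*sin(pi*θ/4)/pi**2 + 3072*sin(pi*θ/4)/pi**4; evaluating from 0 to 4: ∫_{0}^{4} (-2*θ**3 + 2*θ) sin(pi*θ/4) dθ = (-480/pi + 3072/pi**3) - (0) = -480/pi + 3072/pi**3.
Hence b_1 = (1/2)·(-480/pi + 3072/pi**3) = -240/pi + 1536/pi**3.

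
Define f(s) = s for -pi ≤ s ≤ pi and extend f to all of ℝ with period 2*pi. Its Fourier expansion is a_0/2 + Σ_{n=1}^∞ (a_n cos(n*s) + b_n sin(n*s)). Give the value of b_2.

b_2 = 1/pi ∫_{-pi}^{pi} f(s) sin(2*s) ds.
f is odd and sin(2*s) is odd, so the integrand is even and b_2 = 2/pi ∫_0^{pi} f(s) sin(2*s) ds.
Integrating by parts (boundary term plus one more integral), an antiderivative of (s) sin(2*s) is -s*cos(2*s)/2 + sin(2*s)/4; evaluating from 0 to pi: ∫_{0}^{pi} (s) sin(2*s) ds = (-pi/2) - (0) = -pi/2.
Hence b_2 = (2/pi)·(-pi/2) = -1.

-1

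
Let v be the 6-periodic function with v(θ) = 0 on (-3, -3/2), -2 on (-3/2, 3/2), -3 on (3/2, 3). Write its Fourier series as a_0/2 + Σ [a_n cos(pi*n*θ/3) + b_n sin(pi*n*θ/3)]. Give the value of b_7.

-3/(7*pi)

b_7 = 1/3 ∫_{-3}^{3} v(θ) sin(7*pi*θ/3) dθ.
Split the integral at the breakpoints.
∫_{-3}^{-3/2} (0) sin(7*pi*θ/3) dθ = 0.
Directly, an antiderivative of (-2) sin(7*pi*θ/3) is 6*cos(7*pi*θ/3)/(7*pi); evaluating from -3/2 to 3/2: ∫_{-3/2}^{3/2} (-2) sin(7*pi*θ/3) dθ = (0) - (0) = 0.
Directly, an antiderivative of (-3) sin(7*pi*θ/3) is 9*cos(7*pi*θ/3)/(7*pi); evaluating from 3/2 to 3: ∫_{3/2}^{3} (-3) sin(7*pi*θ/3) dθ = (-9/(7*pi)) - (0) = -9/(7*pi).
Summing the pieces and multiplying by (1/3) gives b_7 = -3/(7*pi).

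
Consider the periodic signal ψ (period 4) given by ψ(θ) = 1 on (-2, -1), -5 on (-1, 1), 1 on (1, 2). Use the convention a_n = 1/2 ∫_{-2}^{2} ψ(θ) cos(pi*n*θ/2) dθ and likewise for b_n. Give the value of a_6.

0

a_6 = 1/2 ∫_{-2}^{2} ψ(θ) cos(3*pi*θ) dθ.
ψ is even and cos(3*pi*θ) is even, so the integrand is even and a_6 = ∫_0^{2} ψ(θ) cos(3*pi*θ) dθ.
Split the integral at the breakpoints.
Directly, an antiderivative of (-5) cos(3*pi*θ) is -5*sin(3*pi*θ)/(3*pi); evaluating from 0 to 1: ∫_{0}^{1} (-5) cos(3*pi*θ) dθ = (0) - (0) = 0.
Directly, an antiderivative of (1) cos(3*pi*θ) is sin(3*pi*θ)/(3*pi); evaluating from 1 to 2: ∫_{1}^{2} (1) cos(3*pi*θ) dθ = (0) - (0) = 0.
Summing the pieces gives a_6 = 0.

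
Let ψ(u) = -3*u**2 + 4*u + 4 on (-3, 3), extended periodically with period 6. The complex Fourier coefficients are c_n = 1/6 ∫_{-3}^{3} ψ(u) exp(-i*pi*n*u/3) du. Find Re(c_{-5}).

Since ψ is real-valued, Re(c_{-5}) = 1/6 ∫_{-3}^{3} ψ(u) cos(-5*pi*u/3) du = a_{5}/2.
Integrating by parts twice (tabular method), an antiderivative of (-3*u**2 + 4*u + 4) cos(-5*pi*u/3) is -9*u**2*sin(5*pi*u/3)/(5*pi) + 12*u*sin(5*pi*u/3)/(5*pi) - 54*u*cos(5*pi*u/3)/(25*pi**2) + 162*sin(5*pi*u/3)/(125*pi**3) + 12*sin(5*pi*u/3)/(5*pi) + 36*cos(5*pi*u/3)/(25*pi**2); evaluating from -3 to 3: ∫_{-3}^{3} (-3*u**2 + 4*u + 4) cos(-5*pi*u/3) du = (126/(25*pi**2)) - (-198/(25*pi**2)) = 324/(25*pi**2).
Hence Re(c_{-5}) = (1/6)·(324/(25*pi**2)) = 54/(25*pi**2).

54/(25*pi**2)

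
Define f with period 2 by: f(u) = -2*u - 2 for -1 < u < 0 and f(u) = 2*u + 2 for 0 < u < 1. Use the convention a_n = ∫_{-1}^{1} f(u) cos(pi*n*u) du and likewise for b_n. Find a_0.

2

a_0 = ∫_{-1}^{1} f(u) du = 2.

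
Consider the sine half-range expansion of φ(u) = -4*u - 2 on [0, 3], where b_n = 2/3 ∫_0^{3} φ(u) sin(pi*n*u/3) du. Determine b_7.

b_7 = 2/3 ∫_0^{3} (-4*u - 2) sin(7*pi*u/3) du.
Integrating by parts (boundary term plus one more integral), an antiderivative of (-4*u - 2) sin(7*pi*u/3) is 12*u*cos(7*pi*u/3)/(7*pi) - 36*sin(7*pi*u/3)/(49*pi**2) + 6*cos(7*pi*u/3)/(7*pi); evaluating from 0 to 3: ∫_{0}^{3} (-4*u - 2) sin(7*pi*u/3) du = (-6/pi) - (6/(7*pi)) = -48/(7*pi).
Hence b_7 = (2/3)·(-48/(7*pi)) = -32/(7*pi).

-32/(7*pi)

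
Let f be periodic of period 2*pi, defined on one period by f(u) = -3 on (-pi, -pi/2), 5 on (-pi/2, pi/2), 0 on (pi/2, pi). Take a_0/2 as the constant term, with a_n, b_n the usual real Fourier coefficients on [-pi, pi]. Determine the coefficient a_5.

a_5 = 1/pi ∫_{-pi}^{pi} f(u) cos(5*u) du.
Split the integral at the breakpoints.
Directly, an antiderivative of (-3) cos(5*u) is -3*sin(5*u)/5; evaluating from -pi to -pi/2: ∫_{-pi}^{-pi/2} (-3) cos(5*u) du = (3/5) - (0) = 3/5.
Directly, an antiderivative of (5) cos(5*u) is sin(5*u); evaluating from -pi/2 to pi/2: ∫_{-pi/2}^{pi/2} (5) cos(5*u) du = (1) - (-1) = 2.
∫_{pi/2}^{pi} (0) cos(5*u) du = 0.
Summing the pieces and multiplying by (1/pi) gives a_5 = 13/(5*pi).

13/(5*pi)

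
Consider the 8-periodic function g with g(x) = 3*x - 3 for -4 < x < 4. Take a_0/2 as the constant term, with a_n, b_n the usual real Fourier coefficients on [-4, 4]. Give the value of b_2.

-12/pi

b_2 = 1/4 ∫_{-4}^{4} g(x) sin(pi*x/2) dx.
Integrating by parts (boundary term plus one more integral), an antiderivative of (3*x - 3) sin(pi*x/2) is -6*x*cos(pi*x/2)/pi + 12*sin(pi*x/2)/pi**2 + 6*cos(pi*x/2)/pi; evaluating from -4 to 4: ∫_{-4}^{4} (3*x - 3) sin(pi*x/2) dx = (-18/pi) - (30/pi) = -48/pi.
Hence b_2 = (1/4)·(-48/pi) = -12/pi.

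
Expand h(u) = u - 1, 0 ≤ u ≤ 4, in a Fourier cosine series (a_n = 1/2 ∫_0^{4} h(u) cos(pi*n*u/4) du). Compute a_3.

a_3 = 1/2 ∫_0^{4} (u - 1) cos(3*pi*u/4) du.
Integrating by parts (boundary term plus one more integral), an antiderivative of (u - 1) cos(3*pi*u/4) is 4*u*sin(3*pi*u/4)/(3*pi) - 4*sin(3*pi*u/4)/(3*pi) + 16*cos(3*pi*u/4)/(9*pi**2); evaluating from 0 to 4: ∫_{0}^{4} (u - 1) cos(3*pi*u/4) du = (-16/(9*pi**2)) - (16/(9*pi**2)) = -32/(9*pi**2).
Hence a_3 = (1/2)·(-32/(9*pi**2)) = -16/(9*pi**2).

-16/(9*pi**2)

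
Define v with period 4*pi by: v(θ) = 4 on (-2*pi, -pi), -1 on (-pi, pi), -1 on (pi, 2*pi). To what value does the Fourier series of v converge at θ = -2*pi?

3/2

At θ = -2*pi the one-sided limits are v(-2*pi^-) = -1 and v(-2*pi^+) = 4.
By Dirichlet's theorem the series converges to their average, [(-1) + (4)]/2 = 3/2.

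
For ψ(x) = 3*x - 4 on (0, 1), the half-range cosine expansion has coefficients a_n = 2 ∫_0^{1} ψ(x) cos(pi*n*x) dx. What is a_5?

-12/(25*pi**2)

a_5 = 2 ∫_0^{1} (3*x - 4) cos(5*pi*x) dx.
Integrating by parts (boundary term plus one more integral), an antiderivative of (3*x - 4) cos(5*pi*x) is 3*x*sin(5*pi*x)/(5*pi) - 4*sin(5*pi*x)/(5*pi) + 3*cos(5*pi*x)/(25*pi**2); evaluating from 0 to 1: ∫_{0}^{1} (3*x - 4) cos(5*pi*x) dx = (-3/(25*pi**2)) - (3/(25*pi**2)) = -6/(25*pi**2).
Hence a_5 = 2·(-6/(25*pi**2)) = -12/(25*pi**2).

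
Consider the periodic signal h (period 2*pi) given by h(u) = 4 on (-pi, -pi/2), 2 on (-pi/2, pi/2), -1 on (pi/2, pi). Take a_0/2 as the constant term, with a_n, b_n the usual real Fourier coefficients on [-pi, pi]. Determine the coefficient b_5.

b_5 = 1/pi ∫_{-pi}^{pi} h(u) sin(5*u) du.
Split the integral at the breakpoints.
Directly, an antiderivative of (4) sin(5*u) is -4*cos(5*u)/5; evaluating from -pi to -pi/2: ∫_{-pi}^{-pi/2} (4) sin(5*u) du = (0) - (4/5) = -4/5.
Directly, an antiderivative of (2) sin(5*u) is -2*cos(5*u)/5; evaluating from -pi/2 to pi/2: ∫_{-pi/2}^{pi/2} (2) sin(5*u) du = (0) - (0) = 0.
Directly, an antiderivative of (-1) sin(5*u) is cos(5*u)/5; evaluating from pi/2 to pi: ∫_{pi/2}^{pi} (-1) sin(5*u) du = (-1/5) - (0) = -1/5.
Summing the pieces and multiplying by (1/pi) gives b_5 = -1/pi.

-1/pi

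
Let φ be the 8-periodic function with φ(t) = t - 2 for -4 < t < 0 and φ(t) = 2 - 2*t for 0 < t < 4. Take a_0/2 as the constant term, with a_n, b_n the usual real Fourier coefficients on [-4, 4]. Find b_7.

4/(7*pi)

b_7 = 1/4 ∫_{-4}^{4} φ(t) sin(7*pi*t/4) dt.
Split the integral at the breakpoints.
Integrating by parts (boundary term plus one more integral), an antiderivative of (t - 2) sin(7*pi*t/4) is -4*t*cos(7*pi*t/4)/(7*pi) + 16*sin(7*pi*t/4)/(49*pi**2) + 8*cos(7*pi*t/4)/(7*pi); evaluating from -4 to 0: ∫_{-4}^{0} (t - 2) sin(7*pi*t/4) dt = (8/(7*pi)) - (-24/(7*pi)) = 32/(7*pi).
Integrating by parts (boundary term plus one more integral), an antiderivative of (2 - 2*t) sin(7*pi*t/4) is 8*t*cos(7*pi*t/4)/(7*pi) - 32*sin(7*pi*t/4)/(49*pi**2) - 8*cos(7*pi*t/4)/(7*pi); evaluating from 0 to 4: ∫_{0}^{4} (2 - 2*t) sin(7*pi*t/4) dt = (-24/(7*pi)) - (-8/(7*pi)) = -16/(7*pi).
Summing the pieces and multiplying by (1/4) gives b_7 = 4/(7*pi).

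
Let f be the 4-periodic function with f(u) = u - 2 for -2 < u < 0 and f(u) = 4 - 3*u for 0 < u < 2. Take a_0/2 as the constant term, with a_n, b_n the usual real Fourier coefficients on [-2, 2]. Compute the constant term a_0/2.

-1

a_0 = 1/2 ∫_{-2}^{2} f(u) du = 1/2 · (-4) = -2.
So the constant term a_0/2 = -1.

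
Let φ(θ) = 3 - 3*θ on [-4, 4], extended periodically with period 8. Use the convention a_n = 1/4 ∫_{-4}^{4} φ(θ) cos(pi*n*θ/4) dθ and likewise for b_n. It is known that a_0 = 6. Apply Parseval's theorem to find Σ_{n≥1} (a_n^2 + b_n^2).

96

Parseval: a_0^2/2 + Σ_{n≥1} (a_n^2+b_n^2) = 1/4 ∫_{-4}^{4} φ(θ)^2 dθ = 114.
Subtract a_0^2/2 = 18: Σ (a_n^2+b_n^2) = 96.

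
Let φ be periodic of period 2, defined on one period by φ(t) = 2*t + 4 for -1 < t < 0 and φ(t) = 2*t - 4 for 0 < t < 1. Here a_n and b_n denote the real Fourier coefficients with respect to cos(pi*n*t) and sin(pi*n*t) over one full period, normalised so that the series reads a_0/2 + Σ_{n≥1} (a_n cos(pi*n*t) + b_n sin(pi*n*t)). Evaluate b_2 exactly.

b_2 = ∫_{-1}^{1} φ(t) sin(2*pi*t) dt.
φ is odd and sin(2*pi*t) is odd, so the integrand is even and b_2 = 2 ∫_0^{1} φ(t) sin(2*pi*t) dt.
Integrating by parts (boundary term plus one more integral), an antiderivative of (2*t - 4) sin(2*pi*t) is -t*cos(2*pi*t)/pi + sin(2*pi*t)/(2*pi**2) + 2*cos(2*pi*t)/pi; evaluating from 0 to 1: ∫_{0}^{1} (2*t - 4) sin(2*pi*t) dt = (1/pi) - (2/pi) = -1/pi.
Hence b_2 = 2·(-1/pi) = -2/pi.

-2/pi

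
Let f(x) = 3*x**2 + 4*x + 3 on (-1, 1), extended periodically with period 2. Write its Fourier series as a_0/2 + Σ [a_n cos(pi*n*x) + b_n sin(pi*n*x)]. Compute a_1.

-12/pi**2

a_1 = ∫_{-1}^{1} f(x) cos(pi*x) dx.
Integrating by parts twice (tabular method), an antiderivative of (3*x**2 + 4*x + 3) cos(pi*x) is 3*x**2*sin(pi*x)/pi + 4*x*sin(pi*x)/pi + 6*x*cos(pi*x)/pi**2 - 6*sin(pi*x)/pi**3 + 3*sin(pi*x)/pi + 4*cos(pi*x)/pi**2; evaluating from -1 to 1: ∫_{-1}^{1} (3*x**2 + 4*x + 3) cos(pi*x) dx = (-10/pi**2) - (2/pi**2) = -12/pi**2.
Hence a_1 = -12/pi**2.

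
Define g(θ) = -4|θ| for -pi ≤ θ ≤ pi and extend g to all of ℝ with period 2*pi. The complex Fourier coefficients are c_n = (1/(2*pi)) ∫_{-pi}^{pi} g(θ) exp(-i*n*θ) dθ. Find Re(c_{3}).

8/(9*pi)

Since g is real-valued, Re(c_{3}) = (1/(2*pi)) ∫_{-pi}^{pi} g(θ) cos(3*θ) dθ = a_{3}/2.
g is even and cos(3*θ) is even, so the integrand is even: ∫_{-pi}^{pi} g(θ) cos(3*θ) dθ = 2∫_0^{pi} g(θ) cos(3*θ) dθ.
Integrating by parts (boundary term plus one more integral), an antiderivative of (-4*θ) cos(3*θ) is -4*θ*sin(3*θ)/3 - 4*cos(3*θ)/9; evaluating from 0 to pi: ∫_{0}^{pi} (-4*θ) cos(3*θ) dθ = (4/9) - (-4/9) = 8/9.
So ∫_{-pi}^{pi} g(θ) cos(3*θ) dθ = 16/9.
Hence Re(c_{3}) = (1/(2*pi))·(16/9) = 8/(9*pi).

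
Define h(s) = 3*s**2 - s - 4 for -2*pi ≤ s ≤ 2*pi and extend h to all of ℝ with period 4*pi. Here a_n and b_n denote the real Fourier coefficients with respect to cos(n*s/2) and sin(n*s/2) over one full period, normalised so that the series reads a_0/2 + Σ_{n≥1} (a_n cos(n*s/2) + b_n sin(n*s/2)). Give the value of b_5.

-4/5

b_5 = (1/(2*pi)) ∫_{-2*pi}^{2*pi} h(s) sin(5*s/2) ds.
Integrating by parts twice (tabular method), an antiderivative of (3*s**2 - s - 4) sin(5*s/2) is -6*s**2*cos(5*s/2)/5 + 24*s*sin(5*s/2)/25 + 2*s*cos(5*s/2)/5 - 4*sin(5*s/2)/25 + 248*cos(5*s/2)/125; evaluating from -2*pi to 2*pi: ∫_{-2*pi}^{2*pi} (3*s**2 - s - 4) sin(5*s/2) ds = (-4*pi/5 - 248/125 + 24*pi**2/5) - (-248/125 + 4*pi/5 + 24*pi**2/5) = -8*pi/5.
Hence b_5 = (1/(2*pi))·(-8*pi/5) = -4/5.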